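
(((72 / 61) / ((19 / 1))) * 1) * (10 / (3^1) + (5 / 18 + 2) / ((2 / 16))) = 1552 / 1159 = 1.34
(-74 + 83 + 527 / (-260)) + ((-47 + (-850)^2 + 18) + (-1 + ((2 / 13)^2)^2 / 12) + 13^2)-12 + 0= 722633.97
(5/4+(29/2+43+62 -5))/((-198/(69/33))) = -10649/8712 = -1.22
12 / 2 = 6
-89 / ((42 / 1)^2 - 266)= -89 / 1498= -0.06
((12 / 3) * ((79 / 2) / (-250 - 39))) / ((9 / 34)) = -316 / 153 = -2.07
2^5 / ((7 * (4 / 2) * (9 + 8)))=16 / 119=0.13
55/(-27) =-55/27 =-2.04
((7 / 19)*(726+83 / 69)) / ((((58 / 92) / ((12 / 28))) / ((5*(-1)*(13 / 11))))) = -6523010 / 6061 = -1076.23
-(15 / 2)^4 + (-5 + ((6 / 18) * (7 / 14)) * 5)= -152075 / 48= -3168.23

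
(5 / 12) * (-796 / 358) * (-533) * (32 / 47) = 8485360 / 25239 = 336.20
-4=-4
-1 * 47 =-47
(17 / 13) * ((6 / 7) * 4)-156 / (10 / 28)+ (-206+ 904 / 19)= -5106926 / 8645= -590.74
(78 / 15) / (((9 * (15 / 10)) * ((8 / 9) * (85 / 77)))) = 1001 / 2550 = 0.39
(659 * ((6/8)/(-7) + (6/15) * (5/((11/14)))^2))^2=1290727988450209/11478544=112447013.18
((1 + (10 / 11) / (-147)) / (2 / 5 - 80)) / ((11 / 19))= -152665 / 7079226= -0.02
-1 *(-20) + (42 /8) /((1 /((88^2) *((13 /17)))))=528868 /17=31109.88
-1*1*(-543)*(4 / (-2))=-1086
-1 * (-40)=40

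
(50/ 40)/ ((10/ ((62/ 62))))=1/ 8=0.12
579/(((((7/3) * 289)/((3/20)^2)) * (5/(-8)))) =-15633/505750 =-0.03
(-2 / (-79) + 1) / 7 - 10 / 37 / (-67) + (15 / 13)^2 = 343319176 / 231679903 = 1.48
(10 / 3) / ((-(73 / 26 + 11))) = -260 / 1077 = -0.24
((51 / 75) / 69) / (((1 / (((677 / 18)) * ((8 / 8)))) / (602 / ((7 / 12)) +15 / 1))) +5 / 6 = 2012633 / 5175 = 388.91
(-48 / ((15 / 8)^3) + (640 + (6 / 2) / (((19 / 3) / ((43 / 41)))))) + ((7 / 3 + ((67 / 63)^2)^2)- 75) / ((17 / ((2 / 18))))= 148501956103411084 / 234693520338375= 632.75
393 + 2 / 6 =1180 / 3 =393.33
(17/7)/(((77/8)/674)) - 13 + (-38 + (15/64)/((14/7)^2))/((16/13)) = 278696081/2207744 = 126.24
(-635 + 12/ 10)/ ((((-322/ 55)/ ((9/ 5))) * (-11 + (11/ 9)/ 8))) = -1026756/ 57155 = -17.96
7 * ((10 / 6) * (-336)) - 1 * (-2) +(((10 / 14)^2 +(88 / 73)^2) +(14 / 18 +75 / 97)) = -892340795747 / 227958633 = -3914.49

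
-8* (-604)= 4832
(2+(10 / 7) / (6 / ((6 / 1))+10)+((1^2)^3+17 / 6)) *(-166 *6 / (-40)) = 45733 / 308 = 148.48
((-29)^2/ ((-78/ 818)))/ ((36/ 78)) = -343969/ 18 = -19109.39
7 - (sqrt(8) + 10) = -3 - 2 * sqrt(2) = -5.83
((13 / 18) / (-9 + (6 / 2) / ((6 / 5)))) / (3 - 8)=1 / 45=0.02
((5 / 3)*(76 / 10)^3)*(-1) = -54872 / 75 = -731.63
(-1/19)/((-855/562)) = 562/16245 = 0.03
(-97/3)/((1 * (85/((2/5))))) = -194/1275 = -0.15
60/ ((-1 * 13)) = -60/ 13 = -4.62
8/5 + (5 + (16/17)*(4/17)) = 9857/1445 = 6.82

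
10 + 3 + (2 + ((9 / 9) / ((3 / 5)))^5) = 6770 / 243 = 27.86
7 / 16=0.44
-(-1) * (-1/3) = -1/3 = -0.33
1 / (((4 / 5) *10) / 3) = 3 / 8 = 0.38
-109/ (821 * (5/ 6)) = -654/ 4105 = -0.16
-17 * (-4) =68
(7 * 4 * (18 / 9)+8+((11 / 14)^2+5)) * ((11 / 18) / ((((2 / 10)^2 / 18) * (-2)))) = -3752375 / 392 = -9572.39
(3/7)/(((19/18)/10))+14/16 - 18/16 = 2027/532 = 3.81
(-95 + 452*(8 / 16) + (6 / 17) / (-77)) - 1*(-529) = 863934 / 1309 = 660.00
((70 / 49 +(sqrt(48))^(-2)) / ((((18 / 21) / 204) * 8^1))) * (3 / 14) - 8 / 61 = 9.11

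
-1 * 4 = -4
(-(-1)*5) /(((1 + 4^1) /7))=7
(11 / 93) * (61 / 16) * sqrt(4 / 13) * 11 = 7381 * sqrt(13) / 9672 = 2.75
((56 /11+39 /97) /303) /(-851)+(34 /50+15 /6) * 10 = 43745505704 /1375645755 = 31.80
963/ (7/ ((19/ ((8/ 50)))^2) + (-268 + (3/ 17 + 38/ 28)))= -51711896250/ 14308885219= -3.61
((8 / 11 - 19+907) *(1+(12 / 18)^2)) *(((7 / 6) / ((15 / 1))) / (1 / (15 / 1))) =1497.67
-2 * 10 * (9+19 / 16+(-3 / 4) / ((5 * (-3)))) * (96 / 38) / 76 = -2457 / 361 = -6.81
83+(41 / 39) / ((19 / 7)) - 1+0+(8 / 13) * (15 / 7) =434183 / 5187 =83.71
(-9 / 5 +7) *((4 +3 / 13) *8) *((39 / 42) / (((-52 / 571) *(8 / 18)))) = -56529 / 14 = -4037.79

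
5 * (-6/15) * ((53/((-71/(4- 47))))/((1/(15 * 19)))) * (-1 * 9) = 11691270/71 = 164665.77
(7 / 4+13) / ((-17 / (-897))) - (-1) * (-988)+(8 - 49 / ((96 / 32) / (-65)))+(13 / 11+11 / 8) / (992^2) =859.95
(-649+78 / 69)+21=-14418 / 23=-626.87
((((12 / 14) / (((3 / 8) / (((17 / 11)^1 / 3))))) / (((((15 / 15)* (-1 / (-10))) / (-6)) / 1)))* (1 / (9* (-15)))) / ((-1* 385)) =-1088 / 800415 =-0.00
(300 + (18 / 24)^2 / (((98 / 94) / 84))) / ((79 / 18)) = 87021 / 1106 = 78.68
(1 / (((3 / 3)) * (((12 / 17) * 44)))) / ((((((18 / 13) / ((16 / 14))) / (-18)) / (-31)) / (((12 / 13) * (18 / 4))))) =4743 / 77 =61.60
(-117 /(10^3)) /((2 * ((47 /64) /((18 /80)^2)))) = -9477 /2350000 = -0.00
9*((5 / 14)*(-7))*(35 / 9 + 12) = -715 / 2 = -357.50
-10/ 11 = -0.91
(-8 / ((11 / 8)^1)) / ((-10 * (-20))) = -8 / 275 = -0.03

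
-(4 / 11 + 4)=-48 / 11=-4.36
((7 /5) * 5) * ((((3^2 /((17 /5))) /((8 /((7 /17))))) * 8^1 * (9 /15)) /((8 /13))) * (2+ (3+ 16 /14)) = 105651 /2312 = 45.70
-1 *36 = -36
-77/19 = -4.05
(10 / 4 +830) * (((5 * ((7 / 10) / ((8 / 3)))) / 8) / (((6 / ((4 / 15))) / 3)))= 2331 / 128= 18.21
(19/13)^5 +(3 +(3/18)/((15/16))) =9.85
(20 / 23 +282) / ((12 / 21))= 22771 / 46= 495.02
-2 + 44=42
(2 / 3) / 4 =1 / 6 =0.17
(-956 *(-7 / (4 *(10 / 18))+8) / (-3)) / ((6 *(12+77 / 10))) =13.08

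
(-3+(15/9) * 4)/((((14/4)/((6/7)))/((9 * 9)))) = 3564/49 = 72.73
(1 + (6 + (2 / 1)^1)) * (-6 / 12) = -9 / 2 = -4.50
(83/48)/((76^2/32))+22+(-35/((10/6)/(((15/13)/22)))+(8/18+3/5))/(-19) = 409087903/18584280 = 22.01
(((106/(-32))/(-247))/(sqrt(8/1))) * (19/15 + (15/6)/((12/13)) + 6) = 1113 * sqrt(2)/33280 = 0.05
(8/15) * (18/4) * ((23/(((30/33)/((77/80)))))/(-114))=-19481/38000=-0.51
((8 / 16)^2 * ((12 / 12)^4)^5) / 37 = 1 / 148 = 0.01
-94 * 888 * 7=-584304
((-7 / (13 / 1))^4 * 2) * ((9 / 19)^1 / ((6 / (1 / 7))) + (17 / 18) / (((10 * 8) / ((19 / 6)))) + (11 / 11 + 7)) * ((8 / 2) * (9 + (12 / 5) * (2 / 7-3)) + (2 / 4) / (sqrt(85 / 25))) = 3172365497 * sqrt(85) / 79705753920 + 13142657059 / 976786200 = 13.82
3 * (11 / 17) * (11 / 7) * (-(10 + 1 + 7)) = -6534 / 119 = -54.91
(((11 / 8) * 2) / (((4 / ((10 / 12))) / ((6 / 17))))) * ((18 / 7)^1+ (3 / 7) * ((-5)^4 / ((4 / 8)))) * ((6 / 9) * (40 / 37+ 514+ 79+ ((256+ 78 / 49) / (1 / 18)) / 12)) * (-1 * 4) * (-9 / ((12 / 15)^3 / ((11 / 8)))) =94974967209375 / 13807808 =6878352.25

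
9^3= 729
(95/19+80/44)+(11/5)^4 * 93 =15024618/6875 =2185.40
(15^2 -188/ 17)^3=48109395853/ 4913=9792264.57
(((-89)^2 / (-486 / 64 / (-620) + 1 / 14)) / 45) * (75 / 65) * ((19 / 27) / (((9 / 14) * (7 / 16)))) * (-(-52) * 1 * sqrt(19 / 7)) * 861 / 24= 13711253534720 * sqrt(133) / 8471709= 18665170.11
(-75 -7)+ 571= 489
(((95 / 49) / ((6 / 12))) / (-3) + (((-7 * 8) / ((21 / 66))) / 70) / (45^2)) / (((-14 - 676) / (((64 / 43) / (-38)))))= -10269856 / 139840273125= -0.00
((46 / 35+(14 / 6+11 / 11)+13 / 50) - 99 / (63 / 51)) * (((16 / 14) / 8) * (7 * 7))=-78997 / 150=-526.65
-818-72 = -890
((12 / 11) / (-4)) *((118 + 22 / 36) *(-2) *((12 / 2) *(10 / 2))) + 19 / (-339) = 7237441 / 3729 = 1940.85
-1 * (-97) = 97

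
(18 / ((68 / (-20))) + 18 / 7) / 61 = -324 / 7259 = -0.04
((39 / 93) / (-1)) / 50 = -13 / 1550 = -0.01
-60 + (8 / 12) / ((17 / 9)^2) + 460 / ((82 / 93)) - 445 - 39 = -261932 / 11849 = -22.11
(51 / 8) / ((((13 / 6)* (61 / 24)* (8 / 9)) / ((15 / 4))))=4.88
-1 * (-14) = 14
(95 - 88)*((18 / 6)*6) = 126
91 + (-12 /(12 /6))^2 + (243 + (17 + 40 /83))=32161 /83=387.48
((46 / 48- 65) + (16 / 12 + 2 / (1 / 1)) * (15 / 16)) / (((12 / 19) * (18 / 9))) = -13889 / 288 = -48.23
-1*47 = -47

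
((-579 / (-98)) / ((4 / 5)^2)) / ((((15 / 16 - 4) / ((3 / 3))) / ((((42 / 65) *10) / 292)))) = -43425 / 651014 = -0.07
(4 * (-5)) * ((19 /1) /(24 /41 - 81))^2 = -12136820 /10870209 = -1.12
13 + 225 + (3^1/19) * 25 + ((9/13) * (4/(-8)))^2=3109111/12844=242.07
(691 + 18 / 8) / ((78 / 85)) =235705 / 312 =755.46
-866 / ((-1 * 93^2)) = 866 / 8649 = 0.10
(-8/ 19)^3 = -512/ 6859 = -0.07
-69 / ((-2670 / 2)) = 23 / 445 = 0.05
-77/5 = -15.40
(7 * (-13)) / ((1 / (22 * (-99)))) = 198198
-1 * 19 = -19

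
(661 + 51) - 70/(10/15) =607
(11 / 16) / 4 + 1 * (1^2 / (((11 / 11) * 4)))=27 / 64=0.42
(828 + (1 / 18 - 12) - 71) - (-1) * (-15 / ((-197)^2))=520467229 / 698562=745.06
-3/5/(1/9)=-27/5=-5.40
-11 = -11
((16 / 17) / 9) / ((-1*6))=-8 / 459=-0.02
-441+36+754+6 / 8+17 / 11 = 351.30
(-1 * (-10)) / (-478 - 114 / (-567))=-945 / 45152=-0.02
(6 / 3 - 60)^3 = -195112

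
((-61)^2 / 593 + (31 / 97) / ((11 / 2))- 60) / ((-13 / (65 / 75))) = 11318929 / 3163655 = 3.58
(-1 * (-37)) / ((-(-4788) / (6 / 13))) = 37 / 10374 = 0.00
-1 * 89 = -89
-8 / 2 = -4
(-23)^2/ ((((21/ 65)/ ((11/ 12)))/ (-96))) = -3025880/ 21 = -144089.52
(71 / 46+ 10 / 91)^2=47900241 / 17522596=2.73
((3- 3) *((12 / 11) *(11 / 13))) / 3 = 0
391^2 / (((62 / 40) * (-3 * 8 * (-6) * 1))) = 684.95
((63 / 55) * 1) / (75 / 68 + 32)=4284 / 123805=0.03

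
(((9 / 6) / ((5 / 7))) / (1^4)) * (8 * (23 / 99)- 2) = -49 / 165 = -0.30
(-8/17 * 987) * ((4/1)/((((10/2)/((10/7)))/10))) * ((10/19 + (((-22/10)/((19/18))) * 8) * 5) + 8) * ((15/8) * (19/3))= 80200800/17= 4717694.12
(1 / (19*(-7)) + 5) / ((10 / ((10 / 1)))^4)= 664 / 133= 4.99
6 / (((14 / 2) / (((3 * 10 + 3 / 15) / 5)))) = 906 / 175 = 5.18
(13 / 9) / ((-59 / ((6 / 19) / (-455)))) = 2 / 117705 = 0.00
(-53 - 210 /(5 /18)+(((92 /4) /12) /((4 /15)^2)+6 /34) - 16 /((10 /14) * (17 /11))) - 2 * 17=-4517183 /5440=-830.36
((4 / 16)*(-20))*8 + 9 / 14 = -551 / 14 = -39.36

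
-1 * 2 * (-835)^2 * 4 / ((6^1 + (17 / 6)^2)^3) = -10409513472 / 5151505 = -2020.67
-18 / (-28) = 9 / 14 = 0.64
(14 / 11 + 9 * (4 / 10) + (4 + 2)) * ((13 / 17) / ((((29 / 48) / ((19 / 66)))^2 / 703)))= 126266178688 / 95146535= 1327.07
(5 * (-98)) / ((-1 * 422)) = 245 / 211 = 1.16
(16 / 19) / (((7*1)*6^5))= 1 / 64638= 0.00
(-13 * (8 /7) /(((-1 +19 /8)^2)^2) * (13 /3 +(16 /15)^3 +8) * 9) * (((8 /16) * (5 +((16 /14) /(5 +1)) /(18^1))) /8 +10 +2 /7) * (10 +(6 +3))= -741283289982976 /7263766125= -102052.20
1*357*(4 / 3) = 476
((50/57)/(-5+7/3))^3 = -15625/438976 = -0.04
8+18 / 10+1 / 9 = 446 / 45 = 9.91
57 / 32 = 1.78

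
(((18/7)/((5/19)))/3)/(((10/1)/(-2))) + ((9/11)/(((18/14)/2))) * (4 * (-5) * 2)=-99254/1925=-51.56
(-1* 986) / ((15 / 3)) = -986 / 5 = -197.20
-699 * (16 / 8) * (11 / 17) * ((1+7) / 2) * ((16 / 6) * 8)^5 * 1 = -22016002359296 / 1377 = -15988382250.76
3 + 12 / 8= 9 / 2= 4.50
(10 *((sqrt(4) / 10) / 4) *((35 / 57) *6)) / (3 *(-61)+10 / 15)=-105 / 10393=-0.01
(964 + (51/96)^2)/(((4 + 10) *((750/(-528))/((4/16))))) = -434467/35840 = -12.12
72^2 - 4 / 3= 15548 / 3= 5182.67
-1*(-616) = 616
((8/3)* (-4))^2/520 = 128/585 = 0.22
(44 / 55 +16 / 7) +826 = 29018 / 35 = 829.09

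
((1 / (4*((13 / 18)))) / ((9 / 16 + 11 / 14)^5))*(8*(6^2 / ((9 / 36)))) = 91359792857088 / 1020535434763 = 89.52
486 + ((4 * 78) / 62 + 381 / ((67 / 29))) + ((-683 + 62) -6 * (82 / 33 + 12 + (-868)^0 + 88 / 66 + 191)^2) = -65115088056 / 251317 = -259095.44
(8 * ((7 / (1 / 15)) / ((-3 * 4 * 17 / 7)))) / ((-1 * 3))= 490 / 51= 9.61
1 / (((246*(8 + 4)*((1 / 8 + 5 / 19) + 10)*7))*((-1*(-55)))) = 19 / 224320635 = 0.00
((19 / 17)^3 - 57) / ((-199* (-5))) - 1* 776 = -3793698742 / 4888435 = -776.06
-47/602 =-0.08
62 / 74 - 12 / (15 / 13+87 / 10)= -6003 / 15799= -0.38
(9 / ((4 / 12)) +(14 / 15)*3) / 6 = 149 / 30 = 4.97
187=187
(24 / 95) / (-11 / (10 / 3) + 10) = 48 / 1273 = 0.04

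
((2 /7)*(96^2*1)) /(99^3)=2048 /754677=0.00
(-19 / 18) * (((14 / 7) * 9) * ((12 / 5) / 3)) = -76 / 5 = -15.20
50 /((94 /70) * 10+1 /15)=5250 /1417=3.71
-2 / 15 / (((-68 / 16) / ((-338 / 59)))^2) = -3655808 / 15090135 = -0.24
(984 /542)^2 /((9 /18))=484128 /73441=6.59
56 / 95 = 0.59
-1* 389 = -389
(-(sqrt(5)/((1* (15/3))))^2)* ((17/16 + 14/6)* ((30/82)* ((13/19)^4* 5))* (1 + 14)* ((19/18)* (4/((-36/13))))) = 1513018975/242973216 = 6.23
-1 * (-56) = 56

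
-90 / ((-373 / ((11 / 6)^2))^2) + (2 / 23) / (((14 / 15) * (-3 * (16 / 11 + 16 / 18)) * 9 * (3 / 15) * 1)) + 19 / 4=110737385261 / 23385358836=4.74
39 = 39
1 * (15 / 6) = 5 / 2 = 2.50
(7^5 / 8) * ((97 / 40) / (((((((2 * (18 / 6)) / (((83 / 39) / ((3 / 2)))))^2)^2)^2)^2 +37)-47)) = 8270112404158206044526662392915540999 / 16984933128987978626884847863074187426813120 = 0.00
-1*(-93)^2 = -8649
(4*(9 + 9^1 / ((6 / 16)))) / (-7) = -132 / 7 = -18.86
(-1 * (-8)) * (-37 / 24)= -37 / 3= -12.33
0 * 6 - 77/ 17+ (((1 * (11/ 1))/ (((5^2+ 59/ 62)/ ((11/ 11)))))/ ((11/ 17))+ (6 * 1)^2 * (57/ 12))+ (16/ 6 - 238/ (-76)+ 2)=545455049/ 3118242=174.92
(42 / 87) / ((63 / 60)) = 40 / 87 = 0.46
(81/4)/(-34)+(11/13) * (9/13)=-225/22984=-0.01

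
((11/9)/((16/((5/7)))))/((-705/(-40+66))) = -143/71064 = -0.00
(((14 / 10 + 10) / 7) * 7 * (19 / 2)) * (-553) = -59889.90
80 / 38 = 2.11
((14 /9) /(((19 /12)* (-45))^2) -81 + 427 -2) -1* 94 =182756474 /731025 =250.00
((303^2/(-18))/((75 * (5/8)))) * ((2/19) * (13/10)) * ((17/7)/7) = -9017684/1745625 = -5.17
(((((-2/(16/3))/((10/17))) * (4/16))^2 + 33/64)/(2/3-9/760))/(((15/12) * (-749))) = -3157857/3578422400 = -0.00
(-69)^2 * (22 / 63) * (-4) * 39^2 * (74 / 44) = -17011733.14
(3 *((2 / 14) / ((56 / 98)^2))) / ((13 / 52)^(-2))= 0.08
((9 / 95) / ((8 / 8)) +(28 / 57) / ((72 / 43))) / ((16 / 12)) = 1991 / 6840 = 0.29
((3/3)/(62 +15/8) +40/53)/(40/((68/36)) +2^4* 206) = 44336/190908067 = 0.00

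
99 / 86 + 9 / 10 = 441 / 215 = 2.05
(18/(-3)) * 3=-18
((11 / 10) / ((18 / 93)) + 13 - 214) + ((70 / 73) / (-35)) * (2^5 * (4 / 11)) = -9425717 / 48180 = -195.64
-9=-9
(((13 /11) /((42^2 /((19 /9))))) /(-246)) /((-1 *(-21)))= -247 /902169576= -0.00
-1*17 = -17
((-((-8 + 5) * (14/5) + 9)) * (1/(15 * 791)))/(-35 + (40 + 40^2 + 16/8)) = -1/31778425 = -0.00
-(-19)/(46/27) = 513/46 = 11.15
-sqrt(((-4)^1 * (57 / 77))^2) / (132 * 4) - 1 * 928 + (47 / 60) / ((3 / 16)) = -140846791 / 152460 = -923.83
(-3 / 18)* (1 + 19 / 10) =-29 / 60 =-0.48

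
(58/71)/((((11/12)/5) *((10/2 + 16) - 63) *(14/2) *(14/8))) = -2320/267883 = -0.01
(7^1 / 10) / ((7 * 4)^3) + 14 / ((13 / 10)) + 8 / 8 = 4798093 / 407680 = 11.77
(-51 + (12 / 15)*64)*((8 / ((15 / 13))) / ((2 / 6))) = 104 / 25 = 4.16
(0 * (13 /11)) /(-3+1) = 0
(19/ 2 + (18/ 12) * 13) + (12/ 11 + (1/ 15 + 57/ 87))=147439/ 4785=30.81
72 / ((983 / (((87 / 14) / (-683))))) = -3132 / 4699723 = -0.00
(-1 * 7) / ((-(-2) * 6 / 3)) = -1.75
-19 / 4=-4.75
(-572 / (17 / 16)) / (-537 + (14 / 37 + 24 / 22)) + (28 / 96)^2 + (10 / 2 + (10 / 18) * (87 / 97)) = 6.59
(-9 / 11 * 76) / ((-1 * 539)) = 0.12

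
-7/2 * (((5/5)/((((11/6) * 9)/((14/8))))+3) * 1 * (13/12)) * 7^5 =-313534585/1584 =-197938.50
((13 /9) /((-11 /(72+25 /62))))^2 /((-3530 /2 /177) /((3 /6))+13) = -200926827491 /15434209692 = -13.02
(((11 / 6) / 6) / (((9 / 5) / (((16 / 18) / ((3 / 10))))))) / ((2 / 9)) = 550 / 243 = 2.26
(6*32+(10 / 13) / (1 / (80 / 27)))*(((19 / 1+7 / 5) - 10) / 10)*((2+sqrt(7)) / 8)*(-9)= -17048*sqrt(7) / 75 - 34096 / 75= -1056.01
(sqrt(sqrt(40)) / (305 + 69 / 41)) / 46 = 41 * 2^(3 / 4) * 5^(1 / 4) / 578404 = 0.00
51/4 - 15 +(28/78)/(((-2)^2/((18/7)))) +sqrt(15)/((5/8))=-105/52 +8 * sqrt(15)/5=4.18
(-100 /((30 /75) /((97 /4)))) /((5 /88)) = -106700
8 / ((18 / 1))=4 / 9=0.44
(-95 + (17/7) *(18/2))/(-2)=256/7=36.57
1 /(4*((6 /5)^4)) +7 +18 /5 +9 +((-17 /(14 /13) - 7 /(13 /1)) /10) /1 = 42664871 /2358720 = 18.09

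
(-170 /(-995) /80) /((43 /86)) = 17 /3980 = 0.00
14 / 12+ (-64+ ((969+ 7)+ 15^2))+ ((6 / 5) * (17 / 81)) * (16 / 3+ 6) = 1141.02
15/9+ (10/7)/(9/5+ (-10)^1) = 1285/861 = 1.49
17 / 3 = 5.67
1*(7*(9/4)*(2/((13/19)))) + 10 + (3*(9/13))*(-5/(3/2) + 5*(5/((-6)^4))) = 30673/624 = 49.16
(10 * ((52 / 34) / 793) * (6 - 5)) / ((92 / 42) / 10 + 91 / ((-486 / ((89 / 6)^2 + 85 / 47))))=-575618400 / 1233175307711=-0.00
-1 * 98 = -98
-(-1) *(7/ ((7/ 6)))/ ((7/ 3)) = 18/ 7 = 2.57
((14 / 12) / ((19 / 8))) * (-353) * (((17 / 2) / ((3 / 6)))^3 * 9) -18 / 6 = -145680333 / 19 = -7667385.95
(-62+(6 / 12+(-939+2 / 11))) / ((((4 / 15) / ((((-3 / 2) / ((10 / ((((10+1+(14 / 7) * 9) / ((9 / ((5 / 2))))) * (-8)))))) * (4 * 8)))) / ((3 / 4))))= -9573045 / 11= -870276.82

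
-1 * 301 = -301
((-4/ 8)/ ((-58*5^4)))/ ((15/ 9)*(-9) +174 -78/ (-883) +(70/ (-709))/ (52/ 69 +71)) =3099558697/ 35749704189787500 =0.00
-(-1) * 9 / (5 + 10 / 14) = 63 / 40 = 1.58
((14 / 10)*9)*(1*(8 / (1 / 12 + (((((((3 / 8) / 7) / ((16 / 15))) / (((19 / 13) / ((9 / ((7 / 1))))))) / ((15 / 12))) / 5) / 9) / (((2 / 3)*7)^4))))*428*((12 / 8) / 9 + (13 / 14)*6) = 4249864802082816 / 1430640271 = 2970603.36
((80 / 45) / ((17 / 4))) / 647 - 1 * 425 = -42071111 / 98991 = -425.00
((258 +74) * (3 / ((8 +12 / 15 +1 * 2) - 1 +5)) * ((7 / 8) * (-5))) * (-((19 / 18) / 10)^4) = 75716501 / 2071526400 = 0.04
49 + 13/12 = 601/12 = 50.08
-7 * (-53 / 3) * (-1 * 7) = -2597 / 3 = -865.67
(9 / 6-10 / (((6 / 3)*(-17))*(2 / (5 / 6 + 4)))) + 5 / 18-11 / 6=401 / 612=0.66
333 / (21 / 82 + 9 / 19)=172938 / 379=456.30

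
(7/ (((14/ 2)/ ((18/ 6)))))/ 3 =1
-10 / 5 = -2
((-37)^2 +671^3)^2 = 91272313107086400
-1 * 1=-1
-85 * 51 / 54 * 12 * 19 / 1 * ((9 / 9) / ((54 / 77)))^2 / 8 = -162780695 / 34992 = -4651.94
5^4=625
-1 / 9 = -0.11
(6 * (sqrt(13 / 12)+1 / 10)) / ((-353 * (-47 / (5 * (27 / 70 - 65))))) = -4523 * sqrt(39) / 232274 - 13569 / 1161370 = -0.13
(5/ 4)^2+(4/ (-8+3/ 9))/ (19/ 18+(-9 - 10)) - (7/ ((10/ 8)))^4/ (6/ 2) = -72705756409/ 222870000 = -326.22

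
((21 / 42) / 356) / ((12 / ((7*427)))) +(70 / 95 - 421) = -68167049 / 162336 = -419.91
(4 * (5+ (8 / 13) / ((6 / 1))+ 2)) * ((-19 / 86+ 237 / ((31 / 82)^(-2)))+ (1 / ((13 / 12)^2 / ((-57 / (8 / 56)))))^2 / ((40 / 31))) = 1024900090012820033 / 402572578785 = 2545876.55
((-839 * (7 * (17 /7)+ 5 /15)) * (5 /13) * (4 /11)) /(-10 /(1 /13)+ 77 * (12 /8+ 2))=-134240 /9207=-14.58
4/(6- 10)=-1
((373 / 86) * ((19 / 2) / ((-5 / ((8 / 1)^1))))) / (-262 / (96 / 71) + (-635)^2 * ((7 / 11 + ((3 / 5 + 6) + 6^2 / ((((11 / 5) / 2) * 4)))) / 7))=-52387104 / 705599449145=-0.00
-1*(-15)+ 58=73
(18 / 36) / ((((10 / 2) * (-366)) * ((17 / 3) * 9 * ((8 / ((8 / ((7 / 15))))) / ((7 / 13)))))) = -1 / 161772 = -0.00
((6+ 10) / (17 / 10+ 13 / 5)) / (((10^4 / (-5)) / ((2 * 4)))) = -16 / 1075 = -0.01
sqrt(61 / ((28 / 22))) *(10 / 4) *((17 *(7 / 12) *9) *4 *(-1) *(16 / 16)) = -255 *sqrt(9394) / 4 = -6178.82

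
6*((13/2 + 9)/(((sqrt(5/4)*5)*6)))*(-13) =-403*sqrt(5)/25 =-36.05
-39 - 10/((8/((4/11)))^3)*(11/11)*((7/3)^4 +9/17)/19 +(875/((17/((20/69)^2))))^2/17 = -213481905148341751/5632546414493394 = -37.90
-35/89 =-0.39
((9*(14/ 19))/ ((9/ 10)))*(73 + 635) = 99120/ 19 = 5216.84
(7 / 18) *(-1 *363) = -847 / 6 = -141.17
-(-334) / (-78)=-167 / 39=-4.28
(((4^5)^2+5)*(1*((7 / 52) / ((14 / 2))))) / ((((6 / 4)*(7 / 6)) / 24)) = 25165944 / 91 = 276548.84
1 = 1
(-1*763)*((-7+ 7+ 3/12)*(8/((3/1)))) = -1526/3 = -508.67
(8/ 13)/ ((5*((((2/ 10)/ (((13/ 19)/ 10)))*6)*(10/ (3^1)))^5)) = 28561/ 158470336000000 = 0.00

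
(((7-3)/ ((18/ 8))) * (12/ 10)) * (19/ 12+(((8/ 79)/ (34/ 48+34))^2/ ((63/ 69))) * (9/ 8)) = 4607747692328/ 1364126793435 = 3.38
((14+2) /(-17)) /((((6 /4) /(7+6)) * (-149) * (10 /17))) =208 /2235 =0.09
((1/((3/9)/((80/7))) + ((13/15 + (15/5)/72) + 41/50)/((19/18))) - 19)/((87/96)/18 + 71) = 32411088/136075625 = 0.24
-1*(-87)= 87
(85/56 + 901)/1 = 50541/56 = 902.52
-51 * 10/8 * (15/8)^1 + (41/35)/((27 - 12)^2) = -30120563/252000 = -119.53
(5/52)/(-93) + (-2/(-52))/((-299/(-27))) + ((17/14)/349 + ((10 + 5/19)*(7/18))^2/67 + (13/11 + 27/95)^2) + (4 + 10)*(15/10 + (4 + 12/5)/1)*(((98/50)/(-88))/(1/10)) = -17244808979145746533/775371057256095300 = -22.24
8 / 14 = 4 / 7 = 0.57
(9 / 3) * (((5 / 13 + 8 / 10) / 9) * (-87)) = -34.35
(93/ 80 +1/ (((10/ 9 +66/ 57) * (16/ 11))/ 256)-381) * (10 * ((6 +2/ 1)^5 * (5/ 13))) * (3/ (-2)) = 57143073.50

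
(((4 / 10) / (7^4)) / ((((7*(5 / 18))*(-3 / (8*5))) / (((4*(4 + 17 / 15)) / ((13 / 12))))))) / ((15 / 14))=-11264 / 557375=-0.02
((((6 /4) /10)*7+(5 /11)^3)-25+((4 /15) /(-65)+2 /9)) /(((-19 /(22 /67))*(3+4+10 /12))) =368106953 /7058562225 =0.05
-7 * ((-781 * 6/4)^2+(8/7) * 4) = -38427671/4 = -9606917.75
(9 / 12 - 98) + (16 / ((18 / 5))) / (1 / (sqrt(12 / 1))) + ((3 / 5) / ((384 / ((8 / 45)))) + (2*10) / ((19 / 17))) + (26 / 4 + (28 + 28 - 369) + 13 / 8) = -26281331 / 68400 + 80*sqrt(3) / 9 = -368.83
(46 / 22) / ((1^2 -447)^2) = 23 / 2188076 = 0.00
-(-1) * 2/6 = 0.33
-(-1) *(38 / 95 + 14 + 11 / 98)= 7111 / 490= 14.51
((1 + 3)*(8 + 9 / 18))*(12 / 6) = 68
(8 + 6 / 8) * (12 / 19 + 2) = 875 / 38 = 23.03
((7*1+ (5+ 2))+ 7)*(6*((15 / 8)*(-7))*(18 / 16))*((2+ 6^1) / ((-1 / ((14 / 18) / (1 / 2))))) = 46305 / 2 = 23152.50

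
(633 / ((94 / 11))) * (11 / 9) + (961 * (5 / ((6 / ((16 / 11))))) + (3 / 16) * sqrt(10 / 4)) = 3 * sqrt(10) / 32 + 1298067 / 1034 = 1255.68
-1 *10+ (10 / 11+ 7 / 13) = -1223 / 143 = -8.55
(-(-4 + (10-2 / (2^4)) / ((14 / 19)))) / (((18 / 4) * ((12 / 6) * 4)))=-117 / 448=-0.26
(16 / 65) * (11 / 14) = 88 / 455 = 0.19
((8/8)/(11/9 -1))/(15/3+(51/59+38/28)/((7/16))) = 26019/58270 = 0.45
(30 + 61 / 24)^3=476379541 / 13824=34460.33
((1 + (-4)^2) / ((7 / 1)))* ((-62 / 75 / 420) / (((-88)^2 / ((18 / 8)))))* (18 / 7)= -4743 / 1328096000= -0.00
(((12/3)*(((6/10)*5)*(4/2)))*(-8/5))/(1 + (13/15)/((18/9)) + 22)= -1152/703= -1.64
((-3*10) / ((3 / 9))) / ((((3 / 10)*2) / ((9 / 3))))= -450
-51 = -51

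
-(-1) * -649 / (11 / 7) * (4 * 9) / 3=-4956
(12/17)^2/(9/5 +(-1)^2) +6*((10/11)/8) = 38265/44506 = 0.86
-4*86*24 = -8256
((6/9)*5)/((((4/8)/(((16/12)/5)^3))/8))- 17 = -32377/2025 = -15.99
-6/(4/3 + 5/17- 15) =153/341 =0.45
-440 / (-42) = 220 / 21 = 10.48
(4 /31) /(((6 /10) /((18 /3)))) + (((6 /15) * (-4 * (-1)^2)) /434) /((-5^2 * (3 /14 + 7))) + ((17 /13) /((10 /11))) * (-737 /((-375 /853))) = 368276082637 /152636250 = 2412.77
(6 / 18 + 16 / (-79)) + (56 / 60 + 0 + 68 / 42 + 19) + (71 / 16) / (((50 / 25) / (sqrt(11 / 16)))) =71 * sqrt(11) / 128 + 59954 / 2765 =23.52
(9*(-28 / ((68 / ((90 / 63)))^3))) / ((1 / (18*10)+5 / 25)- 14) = 101250 / 597749971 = 0.00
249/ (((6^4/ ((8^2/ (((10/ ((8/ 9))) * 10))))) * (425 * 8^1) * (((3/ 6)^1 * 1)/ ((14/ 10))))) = 1162/ 12909375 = 0.00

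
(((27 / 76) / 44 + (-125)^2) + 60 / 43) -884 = 2119839673 / 143792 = 14742.40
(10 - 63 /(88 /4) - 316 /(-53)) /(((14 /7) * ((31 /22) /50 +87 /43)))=16418475 /5142749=3.19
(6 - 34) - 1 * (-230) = 202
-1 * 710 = -710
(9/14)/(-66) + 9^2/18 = 1383/308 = 4.49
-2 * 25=-50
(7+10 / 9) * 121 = 981.44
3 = 3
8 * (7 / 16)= 7 / 2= 3.50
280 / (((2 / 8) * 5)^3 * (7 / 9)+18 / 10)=806400 / 9559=84.36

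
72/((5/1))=72/5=14.40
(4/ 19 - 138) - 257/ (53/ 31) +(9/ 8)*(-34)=-1314579/ 4028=-326.36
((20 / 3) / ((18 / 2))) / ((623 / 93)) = 620 / 5607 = 0.11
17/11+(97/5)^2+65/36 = 3759139/9900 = 379.71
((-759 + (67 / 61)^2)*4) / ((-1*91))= 11279000 / 338611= 33.31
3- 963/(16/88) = -10587/2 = -5293.50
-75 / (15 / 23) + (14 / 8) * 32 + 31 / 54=-3155 / 54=-58.43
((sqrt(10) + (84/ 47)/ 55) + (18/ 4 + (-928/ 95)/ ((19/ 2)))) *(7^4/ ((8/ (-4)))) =-15703041809/ 3732740-2401 *sqrt(10)/ 2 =-8003.15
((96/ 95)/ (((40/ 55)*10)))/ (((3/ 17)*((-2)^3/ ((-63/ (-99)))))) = -119/ 1900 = -0.06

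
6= 6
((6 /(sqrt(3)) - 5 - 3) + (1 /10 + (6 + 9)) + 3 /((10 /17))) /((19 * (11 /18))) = 36 * sqrt(3) /209 + 1098 /1045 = 1.35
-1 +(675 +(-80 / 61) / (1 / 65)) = 35914 / 61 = 588.75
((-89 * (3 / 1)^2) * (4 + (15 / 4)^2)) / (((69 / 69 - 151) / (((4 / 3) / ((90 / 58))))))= 745909 / 9000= 82.88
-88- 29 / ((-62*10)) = -54531 / 620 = -87.95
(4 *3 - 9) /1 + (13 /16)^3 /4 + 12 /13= 4.06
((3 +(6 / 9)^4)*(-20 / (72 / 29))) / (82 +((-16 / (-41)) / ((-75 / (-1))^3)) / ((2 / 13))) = -24058671875 / 76590568116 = -0.31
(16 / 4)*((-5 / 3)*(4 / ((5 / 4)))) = -64 / 3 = -21.33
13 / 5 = 2.60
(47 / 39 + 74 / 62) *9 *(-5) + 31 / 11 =-466007 / 4433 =-105.12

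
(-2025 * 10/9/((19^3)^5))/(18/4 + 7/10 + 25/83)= -311250/11552837669734721505539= -0.00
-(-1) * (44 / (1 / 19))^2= 698896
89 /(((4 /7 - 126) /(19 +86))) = -74.50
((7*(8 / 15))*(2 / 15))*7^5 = 1882384 / 225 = 8366.15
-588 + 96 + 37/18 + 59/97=-489.34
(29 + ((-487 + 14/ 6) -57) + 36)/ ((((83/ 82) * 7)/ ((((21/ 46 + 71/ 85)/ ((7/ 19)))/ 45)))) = -1125332494/ 214676595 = -5.24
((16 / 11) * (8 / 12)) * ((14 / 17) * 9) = 1344 / 187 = 7.19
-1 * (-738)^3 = 401947272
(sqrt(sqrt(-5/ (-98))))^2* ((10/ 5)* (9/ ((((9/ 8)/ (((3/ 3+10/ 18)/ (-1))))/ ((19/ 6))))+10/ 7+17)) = -3965* sqrt(10)/ 1323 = -9.48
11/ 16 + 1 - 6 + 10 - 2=59/ 16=3.69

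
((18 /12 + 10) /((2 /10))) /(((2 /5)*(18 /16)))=1150 /9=127.78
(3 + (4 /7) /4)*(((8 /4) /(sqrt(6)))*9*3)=69.29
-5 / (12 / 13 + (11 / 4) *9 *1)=-52 / 267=-0.19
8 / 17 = 0.47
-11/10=-1.10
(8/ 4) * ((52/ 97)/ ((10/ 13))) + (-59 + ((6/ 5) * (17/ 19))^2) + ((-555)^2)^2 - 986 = 94879399582.55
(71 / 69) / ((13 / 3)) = 0.24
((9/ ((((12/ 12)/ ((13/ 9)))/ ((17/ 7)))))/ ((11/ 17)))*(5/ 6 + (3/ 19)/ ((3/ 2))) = 401999/ 8778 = 45.80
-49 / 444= -0.11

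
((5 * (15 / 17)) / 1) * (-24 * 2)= -3600 / 17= -211.76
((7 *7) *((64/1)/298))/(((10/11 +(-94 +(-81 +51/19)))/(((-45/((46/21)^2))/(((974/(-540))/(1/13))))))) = -27436407075/1117296266489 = -0.02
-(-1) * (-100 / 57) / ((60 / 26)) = -130 / 171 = -0.76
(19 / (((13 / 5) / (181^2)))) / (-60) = -622459 / 156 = -3990.12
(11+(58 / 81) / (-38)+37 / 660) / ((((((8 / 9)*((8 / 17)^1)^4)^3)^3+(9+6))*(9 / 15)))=1178306764019841087260003853114517523647998224181452661903 / 960818355099123124353219737381329611991970647436125260508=1.23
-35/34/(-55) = 7/374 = 0.02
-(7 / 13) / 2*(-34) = 119 / 13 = 9.15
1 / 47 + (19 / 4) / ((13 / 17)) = 15233 / 2444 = 6.23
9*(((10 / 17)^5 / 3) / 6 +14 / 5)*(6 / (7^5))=1074911892 / 119317682995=0.01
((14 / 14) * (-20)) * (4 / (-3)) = 26.67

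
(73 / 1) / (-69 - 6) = -0.97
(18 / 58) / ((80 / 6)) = 27 / 1160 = 0.02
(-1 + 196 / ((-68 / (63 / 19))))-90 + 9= -29573 / 323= -91.56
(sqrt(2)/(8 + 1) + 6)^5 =(sqrt(2) + 54)^5/59049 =8848.98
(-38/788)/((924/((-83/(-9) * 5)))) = -7885/3276504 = -0.00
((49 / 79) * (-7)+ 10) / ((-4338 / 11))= -1639 / 114234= -0.01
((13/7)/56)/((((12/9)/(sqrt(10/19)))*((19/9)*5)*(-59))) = -351*sqrt(190)/166984160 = -0.00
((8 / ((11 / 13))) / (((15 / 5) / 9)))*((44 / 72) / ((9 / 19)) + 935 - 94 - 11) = 7002788 / 297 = 23578.41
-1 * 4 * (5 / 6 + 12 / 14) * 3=-142 / 7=-20.29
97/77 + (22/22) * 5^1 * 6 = 2407/77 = 31.26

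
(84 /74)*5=210 /37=5.68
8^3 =512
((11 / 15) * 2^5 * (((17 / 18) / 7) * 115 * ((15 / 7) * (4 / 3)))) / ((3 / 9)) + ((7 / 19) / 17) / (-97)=43121478833 / 13816971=3120.91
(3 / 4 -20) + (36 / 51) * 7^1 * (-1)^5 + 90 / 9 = -965 / 68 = -14.19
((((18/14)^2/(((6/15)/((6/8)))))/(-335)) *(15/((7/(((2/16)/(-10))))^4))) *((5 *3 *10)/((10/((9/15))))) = -6561/516586405888000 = -0.00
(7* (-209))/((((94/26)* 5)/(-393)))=7474467/235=31806.24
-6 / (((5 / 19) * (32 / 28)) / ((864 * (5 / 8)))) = -10773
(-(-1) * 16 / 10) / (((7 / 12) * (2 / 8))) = 384 / 35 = 10.97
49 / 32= 1.53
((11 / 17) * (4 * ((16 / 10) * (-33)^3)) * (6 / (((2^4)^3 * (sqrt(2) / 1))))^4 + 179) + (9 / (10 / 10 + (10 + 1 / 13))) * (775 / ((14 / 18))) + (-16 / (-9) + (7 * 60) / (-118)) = 685611014886853954681 / 694770402475376640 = 986.82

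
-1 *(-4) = 4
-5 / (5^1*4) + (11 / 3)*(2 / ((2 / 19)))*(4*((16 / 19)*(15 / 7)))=502.61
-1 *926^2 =-857476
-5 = -5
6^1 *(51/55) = 306/55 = 5.56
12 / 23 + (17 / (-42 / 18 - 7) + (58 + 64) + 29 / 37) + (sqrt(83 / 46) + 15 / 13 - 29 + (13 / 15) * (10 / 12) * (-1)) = sqrt(3818) / 46 + 259037501 / 2787876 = 94.26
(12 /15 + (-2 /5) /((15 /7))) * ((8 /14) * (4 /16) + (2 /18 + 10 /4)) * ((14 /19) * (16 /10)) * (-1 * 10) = -255392 /12825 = -19.91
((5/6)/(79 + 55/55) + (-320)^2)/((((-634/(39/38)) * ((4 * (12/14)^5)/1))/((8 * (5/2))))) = -10739270724455/5994860544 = -1791.41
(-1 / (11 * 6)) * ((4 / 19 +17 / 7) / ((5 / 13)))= -1521 / 14630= -0.10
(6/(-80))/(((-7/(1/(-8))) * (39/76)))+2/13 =1101/7280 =0.15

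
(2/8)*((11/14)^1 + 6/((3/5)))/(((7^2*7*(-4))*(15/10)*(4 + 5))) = -151/1037232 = -0.00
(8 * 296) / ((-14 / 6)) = -7104 / 7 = -1014.86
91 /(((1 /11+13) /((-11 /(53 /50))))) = -275275 /3816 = -72.14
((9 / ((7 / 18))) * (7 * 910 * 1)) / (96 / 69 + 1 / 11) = 2486484 / 25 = 99459.36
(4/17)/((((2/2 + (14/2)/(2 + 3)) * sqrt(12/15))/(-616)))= -1540 * sqrt(5)/51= -67.52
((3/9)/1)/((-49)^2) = 1/7203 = 0.00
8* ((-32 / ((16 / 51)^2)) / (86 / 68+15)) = -159.92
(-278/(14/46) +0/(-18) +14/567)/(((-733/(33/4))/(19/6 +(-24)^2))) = 4949181875/831222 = 5954.10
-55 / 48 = -1.15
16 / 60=4 / 15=0.27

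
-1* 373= -373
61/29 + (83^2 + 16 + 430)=212776/29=7337.10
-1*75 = -75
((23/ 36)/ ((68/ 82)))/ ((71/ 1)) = 943/ 86904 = 0.01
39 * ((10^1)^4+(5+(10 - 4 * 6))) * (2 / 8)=389649 / 4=97412.25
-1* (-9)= 9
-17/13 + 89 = 1140/13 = 87.69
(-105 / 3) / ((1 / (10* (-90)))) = 31500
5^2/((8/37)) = 925/8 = 115.62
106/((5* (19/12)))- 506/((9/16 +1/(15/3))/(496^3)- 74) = 1388124772028648/68626261600605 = 20.23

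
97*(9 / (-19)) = -873 / 19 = -45.95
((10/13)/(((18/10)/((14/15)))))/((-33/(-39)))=140/297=0.47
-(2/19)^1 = -2/19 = -0.11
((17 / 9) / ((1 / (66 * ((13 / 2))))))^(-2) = 9 / 5909761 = 0.00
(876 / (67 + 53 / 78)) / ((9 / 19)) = 144248 / 5279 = 27.32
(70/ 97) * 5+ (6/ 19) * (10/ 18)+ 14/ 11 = 307526/ 60819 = 5.06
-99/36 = -11/4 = -2.75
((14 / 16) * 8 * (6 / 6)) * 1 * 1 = 7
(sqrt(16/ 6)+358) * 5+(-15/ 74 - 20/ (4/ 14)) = 10 * sqrt(6)/ 3+127265/ 74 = 1727.96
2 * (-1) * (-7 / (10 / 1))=7 / 5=1.40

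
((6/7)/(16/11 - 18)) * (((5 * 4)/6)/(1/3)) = -330/637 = -0.52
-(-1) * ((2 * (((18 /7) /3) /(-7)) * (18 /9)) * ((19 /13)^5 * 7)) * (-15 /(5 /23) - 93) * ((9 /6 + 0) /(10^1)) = 7220304684 /12995255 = 555.61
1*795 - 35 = 760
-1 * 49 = -49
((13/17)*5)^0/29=1/29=0.03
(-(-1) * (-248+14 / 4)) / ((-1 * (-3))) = -163 / 2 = -81.50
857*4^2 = 13712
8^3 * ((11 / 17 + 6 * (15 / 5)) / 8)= 1193.41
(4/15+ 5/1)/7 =0.75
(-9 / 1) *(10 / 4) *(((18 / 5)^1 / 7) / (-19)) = 81 / 133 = 0.61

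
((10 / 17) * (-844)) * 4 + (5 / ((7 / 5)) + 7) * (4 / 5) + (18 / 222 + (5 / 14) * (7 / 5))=-87040447 / 44030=-1976.84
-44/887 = -0.05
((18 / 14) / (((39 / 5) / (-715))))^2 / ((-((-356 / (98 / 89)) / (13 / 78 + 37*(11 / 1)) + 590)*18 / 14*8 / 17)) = -21985473125 / 564256624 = -38.96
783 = 783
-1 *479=-479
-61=-61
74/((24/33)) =407/4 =101.75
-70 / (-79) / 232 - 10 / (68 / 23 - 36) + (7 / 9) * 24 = 4955285 / 261174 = 18.97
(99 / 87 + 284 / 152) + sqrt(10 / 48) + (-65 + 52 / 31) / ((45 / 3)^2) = sqrt(30) / 12 + 20944949 / 7686450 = 3.18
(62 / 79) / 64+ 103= 260415 / 2528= 103.01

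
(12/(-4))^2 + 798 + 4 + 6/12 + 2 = 1627/2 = 813.50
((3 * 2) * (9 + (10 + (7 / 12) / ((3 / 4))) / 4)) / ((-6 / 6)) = -421 / 6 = -70.17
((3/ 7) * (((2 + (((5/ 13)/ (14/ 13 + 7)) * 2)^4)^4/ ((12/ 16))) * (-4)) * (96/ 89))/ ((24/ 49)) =-1465143389436647420560384/ 18188659061648099174367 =-80.55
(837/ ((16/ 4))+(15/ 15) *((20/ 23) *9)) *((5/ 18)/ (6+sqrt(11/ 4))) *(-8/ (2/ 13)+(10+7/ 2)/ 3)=-23775/ 46+7925 *sqrt(11)/ 184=-374.00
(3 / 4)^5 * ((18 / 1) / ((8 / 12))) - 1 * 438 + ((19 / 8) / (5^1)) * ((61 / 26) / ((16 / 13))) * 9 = -2168031 / 5120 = -423.44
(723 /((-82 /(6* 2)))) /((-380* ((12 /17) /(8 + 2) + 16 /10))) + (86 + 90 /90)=19284405 /221236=87.17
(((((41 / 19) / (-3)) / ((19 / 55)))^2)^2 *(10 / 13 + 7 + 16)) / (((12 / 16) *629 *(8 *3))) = 2663320362814375 / 67493053163320902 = 0.04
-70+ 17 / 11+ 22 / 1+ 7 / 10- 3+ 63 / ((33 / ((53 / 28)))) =-9931 / 220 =-45.14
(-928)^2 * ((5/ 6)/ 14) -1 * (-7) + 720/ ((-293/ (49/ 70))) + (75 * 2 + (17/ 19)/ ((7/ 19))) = 316379020/ 6153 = 51418.66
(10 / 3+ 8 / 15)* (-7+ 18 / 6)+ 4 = -172 / 15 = -11.47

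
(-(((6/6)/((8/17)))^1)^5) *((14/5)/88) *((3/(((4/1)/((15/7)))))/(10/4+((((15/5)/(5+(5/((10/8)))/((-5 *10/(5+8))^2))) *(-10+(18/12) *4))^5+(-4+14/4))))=637307219981931857037/17024753055296138510336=0.04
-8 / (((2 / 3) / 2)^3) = -216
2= 2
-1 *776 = -776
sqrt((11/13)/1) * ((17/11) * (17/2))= 289 * sqrt(143)/286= 12.08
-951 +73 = -878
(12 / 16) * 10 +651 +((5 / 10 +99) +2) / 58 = 2641 / 4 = 660.25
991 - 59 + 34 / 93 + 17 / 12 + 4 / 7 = 811019 / 868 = 934.35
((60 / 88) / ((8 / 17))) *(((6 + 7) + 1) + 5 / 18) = 21845 / 1056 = 20.69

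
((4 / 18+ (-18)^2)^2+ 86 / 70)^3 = 26468606989831633215207767 / 22785532875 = 1161640903244911.85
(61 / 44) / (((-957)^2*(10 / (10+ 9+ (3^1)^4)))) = 305 / 20148678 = 0.00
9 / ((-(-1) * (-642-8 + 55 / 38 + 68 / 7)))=-2394 / 169931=-0.01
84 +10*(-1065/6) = -1691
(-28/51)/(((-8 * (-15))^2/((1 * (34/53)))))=-7/286200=-0.00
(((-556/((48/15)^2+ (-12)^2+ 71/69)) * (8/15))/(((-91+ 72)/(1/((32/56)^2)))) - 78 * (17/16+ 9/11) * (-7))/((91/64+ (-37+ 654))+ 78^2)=334538058344/2182926686655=0.15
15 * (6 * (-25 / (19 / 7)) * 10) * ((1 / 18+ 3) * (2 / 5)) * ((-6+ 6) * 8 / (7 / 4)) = 0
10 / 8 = 1.25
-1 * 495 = -495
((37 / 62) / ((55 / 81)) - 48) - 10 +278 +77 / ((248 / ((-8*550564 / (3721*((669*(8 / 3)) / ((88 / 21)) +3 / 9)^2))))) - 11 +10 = 13788093742683927 / 62708252594900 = 219.88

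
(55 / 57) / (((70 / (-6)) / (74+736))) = -8910 / 133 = -66.99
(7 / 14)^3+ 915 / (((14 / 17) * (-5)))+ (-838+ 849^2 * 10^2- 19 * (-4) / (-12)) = 72079033.58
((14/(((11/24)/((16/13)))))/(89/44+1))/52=768/3211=0.24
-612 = -612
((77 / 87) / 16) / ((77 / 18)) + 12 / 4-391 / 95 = -24307 / 22040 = -1.10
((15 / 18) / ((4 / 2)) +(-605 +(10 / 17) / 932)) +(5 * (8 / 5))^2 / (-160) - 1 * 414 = -242171429 / 237660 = -1018.98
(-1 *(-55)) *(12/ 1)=660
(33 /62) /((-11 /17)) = -51 /62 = -0.82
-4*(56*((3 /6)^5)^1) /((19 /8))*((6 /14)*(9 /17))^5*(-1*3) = 344373768 /64772456483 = 0.01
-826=-826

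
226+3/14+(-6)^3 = 143/14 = 10.21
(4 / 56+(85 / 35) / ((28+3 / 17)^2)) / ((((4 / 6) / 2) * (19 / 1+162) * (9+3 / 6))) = 5397 / 41528821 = 0.00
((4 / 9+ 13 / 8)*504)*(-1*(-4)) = 4172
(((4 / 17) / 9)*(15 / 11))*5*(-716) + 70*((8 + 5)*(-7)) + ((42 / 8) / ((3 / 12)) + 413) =-3401696 / 561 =-6063.63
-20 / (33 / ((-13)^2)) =-3380 / 33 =-102.42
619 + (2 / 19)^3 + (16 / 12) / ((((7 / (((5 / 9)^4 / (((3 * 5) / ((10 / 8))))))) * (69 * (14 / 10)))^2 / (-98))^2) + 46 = 1788455506486778239963485049868869099 / 2689402059700132604955030704746512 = 665.00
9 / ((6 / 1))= 3 / 2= 1.50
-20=-20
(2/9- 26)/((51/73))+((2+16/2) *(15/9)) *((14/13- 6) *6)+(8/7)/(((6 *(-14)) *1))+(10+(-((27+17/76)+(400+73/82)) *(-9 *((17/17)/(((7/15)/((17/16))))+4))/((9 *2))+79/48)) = 1267461374351/1534425984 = 826.02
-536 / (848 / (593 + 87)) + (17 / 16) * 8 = -421.31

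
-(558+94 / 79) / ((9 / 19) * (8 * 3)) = -49.19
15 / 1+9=24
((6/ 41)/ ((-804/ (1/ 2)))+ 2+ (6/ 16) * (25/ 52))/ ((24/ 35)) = 29066625/ 9142016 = 3.18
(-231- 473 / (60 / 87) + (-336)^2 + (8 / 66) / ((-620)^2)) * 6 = 177559739198 / 264275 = 671874.90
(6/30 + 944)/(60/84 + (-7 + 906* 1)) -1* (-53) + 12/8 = 874626/15745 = 55.55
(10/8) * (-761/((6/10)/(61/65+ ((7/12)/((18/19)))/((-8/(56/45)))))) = -405160205/303264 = -1336.00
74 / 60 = 37 / 30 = 1.23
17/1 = 17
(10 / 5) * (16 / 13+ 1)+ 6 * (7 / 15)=472 / 65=7.26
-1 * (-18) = 18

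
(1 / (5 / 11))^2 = 121 / 25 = 4.84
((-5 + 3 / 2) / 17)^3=-343 / 39304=-0.01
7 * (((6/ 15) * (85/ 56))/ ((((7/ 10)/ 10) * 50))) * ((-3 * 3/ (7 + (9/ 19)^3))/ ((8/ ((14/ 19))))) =-55233/ 389936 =-0.14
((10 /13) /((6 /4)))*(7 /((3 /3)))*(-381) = -17780 /13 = -1367.69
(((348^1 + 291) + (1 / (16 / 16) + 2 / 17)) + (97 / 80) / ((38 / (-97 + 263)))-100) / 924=14093507 / 23876160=0.59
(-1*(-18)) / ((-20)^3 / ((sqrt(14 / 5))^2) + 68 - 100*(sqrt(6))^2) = -7 / 1318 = -0.01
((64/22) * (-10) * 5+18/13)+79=-9305/143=-65.07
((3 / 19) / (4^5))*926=0.14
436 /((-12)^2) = 109 /36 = 3.03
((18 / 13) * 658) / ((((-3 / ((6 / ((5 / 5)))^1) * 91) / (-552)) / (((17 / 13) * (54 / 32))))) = 53587332 / 2197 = 24391.14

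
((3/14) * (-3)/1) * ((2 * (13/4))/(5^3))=-117/3500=-0.03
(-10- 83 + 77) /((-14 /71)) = 81.14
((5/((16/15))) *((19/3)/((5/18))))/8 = 855/64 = 13.36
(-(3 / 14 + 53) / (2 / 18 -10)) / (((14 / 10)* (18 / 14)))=3725 / 1246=2.99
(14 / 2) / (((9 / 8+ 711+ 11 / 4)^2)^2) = 4096 / 152820756836503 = 0.00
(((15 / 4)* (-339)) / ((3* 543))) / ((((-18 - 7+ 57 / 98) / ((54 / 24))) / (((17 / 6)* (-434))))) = -306389895 / 3465064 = -88.42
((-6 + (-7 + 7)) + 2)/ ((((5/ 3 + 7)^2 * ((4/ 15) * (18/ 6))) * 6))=-15/ 1352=-0.01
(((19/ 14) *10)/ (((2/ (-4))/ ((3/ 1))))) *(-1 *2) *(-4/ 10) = -456/ 7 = -65.14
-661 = -661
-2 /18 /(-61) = 1 /549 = 0.00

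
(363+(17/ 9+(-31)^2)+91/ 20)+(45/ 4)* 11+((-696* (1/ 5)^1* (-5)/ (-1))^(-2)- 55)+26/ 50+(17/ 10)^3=28350888247/ 20184000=1404.62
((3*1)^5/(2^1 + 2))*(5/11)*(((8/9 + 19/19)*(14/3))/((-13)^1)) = -18.72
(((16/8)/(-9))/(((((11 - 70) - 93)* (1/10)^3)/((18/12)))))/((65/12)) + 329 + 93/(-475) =329.21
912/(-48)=-19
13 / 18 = 0.72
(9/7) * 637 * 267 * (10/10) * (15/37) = 3280095/37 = 88651.22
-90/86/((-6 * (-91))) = -15/7826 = -0.00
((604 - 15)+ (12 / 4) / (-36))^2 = 49942489 / 144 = 346822.84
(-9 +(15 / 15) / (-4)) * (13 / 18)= -6.68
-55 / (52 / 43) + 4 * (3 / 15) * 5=-2157 / 52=-41.48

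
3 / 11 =0.27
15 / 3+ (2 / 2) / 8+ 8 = 105 / 8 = 13.12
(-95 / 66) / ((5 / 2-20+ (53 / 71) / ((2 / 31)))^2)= -478895 / 11697906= -0.04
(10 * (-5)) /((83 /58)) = -2900 /83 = -34.94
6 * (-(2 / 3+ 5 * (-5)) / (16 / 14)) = 511 / 4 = 127.75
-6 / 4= -3 / 2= -1.50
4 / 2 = 2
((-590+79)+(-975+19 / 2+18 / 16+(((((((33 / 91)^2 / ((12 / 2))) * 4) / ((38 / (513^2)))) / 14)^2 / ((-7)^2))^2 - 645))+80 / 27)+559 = -995790160221553413398764567 / 11711140883056899826122672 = -85.03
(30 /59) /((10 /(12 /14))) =18 /413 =0.04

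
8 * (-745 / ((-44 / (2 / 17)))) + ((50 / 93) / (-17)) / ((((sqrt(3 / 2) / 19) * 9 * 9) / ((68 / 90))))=2980 / 187 - 380 * sqrt(6) / 203391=15.93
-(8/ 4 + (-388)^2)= -150546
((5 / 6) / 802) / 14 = 5 / 67368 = 0.00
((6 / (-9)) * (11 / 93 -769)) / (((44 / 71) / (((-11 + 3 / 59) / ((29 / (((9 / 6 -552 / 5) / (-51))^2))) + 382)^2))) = 776447927328207673177423 / 6491346008152500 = 119612777.74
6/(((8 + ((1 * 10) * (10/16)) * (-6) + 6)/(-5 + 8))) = -36/47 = -0.77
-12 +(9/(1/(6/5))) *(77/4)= 1959/10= 195.90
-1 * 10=-10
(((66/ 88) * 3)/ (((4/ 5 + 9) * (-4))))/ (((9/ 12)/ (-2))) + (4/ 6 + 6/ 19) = 6343/ 5586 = 1.14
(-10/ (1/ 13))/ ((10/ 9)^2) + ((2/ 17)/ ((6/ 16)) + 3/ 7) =-373271/ 3570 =-104.56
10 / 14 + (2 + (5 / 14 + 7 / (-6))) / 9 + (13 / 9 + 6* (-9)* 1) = -9773 / 189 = -51.71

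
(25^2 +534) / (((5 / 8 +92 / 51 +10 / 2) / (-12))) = -1872.14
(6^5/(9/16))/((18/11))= 8448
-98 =-98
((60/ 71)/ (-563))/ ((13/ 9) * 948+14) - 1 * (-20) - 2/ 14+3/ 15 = 2329066692/ 116121565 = 20.06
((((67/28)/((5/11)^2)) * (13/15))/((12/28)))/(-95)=-105391/427500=-0.25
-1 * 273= -273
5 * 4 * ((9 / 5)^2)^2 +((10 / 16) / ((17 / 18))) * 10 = 920421 / 4250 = 216.57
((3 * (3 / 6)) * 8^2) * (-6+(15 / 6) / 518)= -149064 / 259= -575.54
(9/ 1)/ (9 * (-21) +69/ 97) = -291/ 6088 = -0.05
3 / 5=0.60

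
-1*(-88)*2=176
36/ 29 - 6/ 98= 1677/ 1421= 1.18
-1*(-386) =386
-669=-669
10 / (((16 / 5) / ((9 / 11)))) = 225 / 88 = 2.56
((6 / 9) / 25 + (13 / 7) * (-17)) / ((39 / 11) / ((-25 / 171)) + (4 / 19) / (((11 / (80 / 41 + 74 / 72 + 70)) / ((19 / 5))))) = 22407033 / 13455932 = 1.67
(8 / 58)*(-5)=-0.69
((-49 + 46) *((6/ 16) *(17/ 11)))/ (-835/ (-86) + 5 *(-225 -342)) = 6579/ 10690900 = 0.00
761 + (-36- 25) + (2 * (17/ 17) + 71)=773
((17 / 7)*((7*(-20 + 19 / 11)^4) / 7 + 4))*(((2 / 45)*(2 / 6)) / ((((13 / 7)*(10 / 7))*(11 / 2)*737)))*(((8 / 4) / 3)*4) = 621579598192 / 624927000555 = 0.99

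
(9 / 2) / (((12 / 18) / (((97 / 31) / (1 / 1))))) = 2619 / 124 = 21.12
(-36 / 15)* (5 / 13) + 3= 27 / 13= 2.08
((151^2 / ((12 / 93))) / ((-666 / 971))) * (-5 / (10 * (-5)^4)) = 686332901 / 3330000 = 206.11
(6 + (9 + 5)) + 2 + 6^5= 7798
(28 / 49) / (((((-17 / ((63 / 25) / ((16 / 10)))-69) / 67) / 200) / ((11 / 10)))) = -48240 / 457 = -105.56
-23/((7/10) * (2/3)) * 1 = -345/7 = -49.29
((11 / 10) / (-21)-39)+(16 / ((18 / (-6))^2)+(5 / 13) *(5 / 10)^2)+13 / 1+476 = 7400837 / 16380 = 451.82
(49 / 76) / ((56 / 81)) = 567 / 608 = 0.93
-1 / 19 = -0.05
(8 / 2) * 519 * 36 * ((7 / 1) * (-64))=-33481728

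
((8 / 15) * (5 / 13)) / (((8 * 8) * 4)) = 1 / 1248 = 0.00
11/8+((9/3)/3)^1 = 19/8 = 2.38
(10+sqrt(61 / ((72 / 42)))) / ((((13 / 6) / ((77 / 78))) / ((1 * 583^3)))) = 15257957099 * sqrt(1281) / 1014+152579570990 / 169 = 1441396340.32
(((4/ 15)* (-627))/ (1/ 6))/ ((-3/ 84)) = 140448/ 5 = 28089.60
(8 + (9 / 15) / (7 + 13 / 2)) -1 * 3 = 227 / 45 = 5.04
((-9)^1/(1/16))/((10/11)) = -792/5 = -158.40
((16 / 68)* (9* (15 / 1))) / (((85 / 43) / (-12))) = -55728 / 289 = -192.83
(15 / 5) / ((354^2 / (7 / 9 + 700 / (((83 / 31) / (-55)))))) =-0.34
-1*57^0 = -1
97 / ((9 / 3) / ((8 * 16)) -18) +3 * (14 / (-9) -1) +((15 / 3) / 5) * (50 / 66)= -311452 / 25311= -12.31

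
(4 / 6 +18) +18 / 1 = 110 / 3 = 36.67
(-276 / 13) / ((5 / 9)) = -2484 / 65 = -38.22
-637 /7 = -91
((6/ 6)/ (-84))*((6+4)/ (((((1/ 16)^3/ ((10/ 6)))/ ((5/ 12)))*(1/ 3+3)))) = -6400/ 63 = -101.59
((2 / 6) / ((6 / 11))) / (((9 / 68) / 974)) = 4497.23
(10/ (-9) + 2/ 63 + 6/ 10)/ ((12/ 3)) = -151/ 1260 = -0.12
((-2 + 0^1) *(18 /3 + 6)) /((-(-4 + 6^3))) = 6 /53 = 0.11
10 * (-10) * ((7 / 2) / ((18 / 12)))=-700 / 3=-233.33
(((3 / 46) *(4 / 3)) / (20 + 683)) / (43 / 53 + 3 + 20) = 53 / 10202639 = 0.00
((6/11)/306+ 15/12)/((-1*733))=-0.00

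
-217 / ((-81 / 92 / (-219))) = -1457372 / 27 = -53976.74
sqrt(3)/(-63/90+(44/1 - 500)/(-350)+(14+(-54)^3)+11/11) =-0.00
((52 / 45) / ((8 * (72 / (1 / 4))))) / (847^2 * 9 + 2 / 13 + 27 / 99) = 1859 / 23932077108480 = 0.00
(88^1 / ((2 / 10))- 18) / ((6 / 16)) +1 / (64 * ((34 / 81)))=7346419 / 6528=1125.37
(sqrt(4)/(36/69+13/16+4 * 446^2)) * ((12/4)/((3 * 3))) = 736/878414529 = 0.00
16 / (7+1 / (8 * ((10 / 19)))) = 2.21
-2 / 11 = -0.18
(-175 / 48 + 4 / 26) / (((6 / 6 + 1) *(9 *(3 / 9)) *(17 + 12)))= -2179 / 108576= -0.02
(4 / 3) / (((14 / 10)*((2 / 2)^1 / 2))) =40 / 21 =1.90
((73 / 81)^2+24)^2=26501560849 / 43046721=615.65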